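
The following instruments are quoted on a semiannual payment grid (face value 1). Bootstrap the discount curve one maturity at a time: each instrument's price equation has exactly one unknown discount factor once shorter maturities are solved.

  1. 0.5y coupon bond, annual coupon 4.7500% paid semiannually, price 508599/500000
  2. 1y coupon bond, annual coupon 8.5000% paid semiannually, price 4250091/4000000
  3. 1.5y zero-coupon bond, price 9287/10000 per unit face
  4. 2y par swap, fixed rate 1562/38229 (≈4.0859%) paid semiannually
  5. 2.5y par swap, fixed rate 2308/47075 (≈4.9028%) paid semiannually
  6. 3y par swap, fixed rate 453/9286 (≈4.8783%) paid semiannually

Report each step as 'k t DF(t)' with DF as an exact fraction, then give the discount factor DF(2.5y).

1 1/2 621/625
2 1 9787/10000
3 3/2 9287/10000
4 2 9219/10000
5 5/2 4423/5000
6 3 8641/10000
DF(2.5y) = 4423/5000 ≈ 0.884600

step 1 [0.5y] bond c/2=19/800: DF=(508599/500000 − 19/800·(0))/(1+19/800) = 621/625 ≈ 0.993600
step 2 [1y] bond c/2=17/400: DF=(4250091/4000000 − 17/400·(0.993600))/(1+17/400) = 9787/10000 ≈ 0.978700
step 3 [1.5y] zero: DF = P = 9287/10000 ≈ 0.928700
step 4 [2y] swap r/2=781/38229: DF=(1 − 781/38229·(0.993600+0.978700+0.928700))/(1+781/38229) = 9219/10000 ≈ 0.921900
step 5 [2.5y] swap r/2=1154/47075: DF=(1 − 1154/47075·(0.993600+0.978700+0.928700+0.921900))/(1+1154/47075) = 4423/5000 ≈ 0.884600
step 6 [3y] swap r/2=453/18572: DF=(1 − 453/18572·(0.993600+0.978700+0.928700+0.921900+0.884600))/(1+453/18572) = 8641/10000 ≈ 0.864100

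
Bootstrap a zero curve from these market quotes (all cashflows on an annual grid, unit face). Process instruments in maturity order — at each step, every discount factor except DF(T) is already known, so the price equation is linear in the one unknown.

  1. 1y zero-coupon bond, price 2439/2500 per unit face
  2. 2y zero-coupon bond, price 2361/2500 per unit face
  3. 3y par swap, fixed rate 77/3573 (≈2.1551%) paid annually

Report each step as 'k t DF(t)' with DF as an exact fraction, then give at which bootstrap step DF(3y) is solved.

step 1 [1y] zero: DF = P = 2439/2500 ≈ 0.975600
step 2 [2y] zero: DF = P = 2361/2500 ≈ 0.944400
step 3 [3y] swap r/1=77/3573: DF=(1 − 77/3573·(0.975600+0.944400))/(1+77/3573) = 1173/1250 ≈ 0.938400

1 1 2439/2500
2 2 2361/2500
3 3 1173/1250
DF(3y) is solved at step 3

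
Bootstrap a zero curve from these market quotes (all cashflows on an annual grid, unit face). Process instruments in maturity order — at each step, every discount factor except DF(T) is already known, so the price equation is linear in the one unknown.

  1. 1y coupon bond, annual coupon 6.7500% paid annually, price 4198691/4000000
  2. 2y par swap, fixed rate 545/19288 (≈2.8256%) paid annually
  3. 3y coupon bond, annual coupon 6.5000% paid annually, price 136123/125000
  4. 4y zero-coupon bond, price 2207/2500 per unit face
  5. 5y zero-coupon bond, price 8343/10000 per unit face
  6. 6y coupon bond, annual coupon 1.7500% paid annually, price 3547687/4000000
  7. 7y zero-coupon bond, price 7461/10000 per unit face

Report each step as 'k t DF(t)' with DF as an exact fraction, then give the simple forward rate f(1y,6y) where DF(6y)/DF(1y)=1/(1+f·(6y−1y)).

1 1 9833/10000
2 2 1891/2000
3 3 1131/1250
4 4 2207/2500
5 5 8343/10000
6 6 3967/5000
7 7 7461/10000
f(1y,6y) = ((9833/10000)/(3967/5000) − 1)/(5) = 1899/39670 ≈ 4.7870%

step 1 [1y] bond c/1=27/400: DF=(4198691/4000000 − 27/400·(0))/(1+27/400) = 9833/10000 ≈ 0.983300
step 2 [2y] swap r/1=545/19288: DF=(1 − 545/19288·(0.983300))/(1+545/19288) = 1891/2000 ≈ 0.945500
step 3 [3y] bond c/1=13/200: DF=(136123/125000 − 13/200·(0.983300+0.945500))/(1+13/200) = 1131/1250 ≈ 0.904800
step 4 [4y] zero: DF = P = 2207/2500 ≈ 0.882800
step 5 [5y] zero: DF = P = 8343/10000 ≈ 0.834300
step 6 [6y] bond c/1=7/400: DF=(3547687/4000000 − 7/400·(0.983300+0.945500+0.904800+0.882800+0.834300))/(1+7/400) = 3967/5000 ≈ 0.793400
step 7 [7y] zero: DF = P = 7461/10000 ≈ 0.746100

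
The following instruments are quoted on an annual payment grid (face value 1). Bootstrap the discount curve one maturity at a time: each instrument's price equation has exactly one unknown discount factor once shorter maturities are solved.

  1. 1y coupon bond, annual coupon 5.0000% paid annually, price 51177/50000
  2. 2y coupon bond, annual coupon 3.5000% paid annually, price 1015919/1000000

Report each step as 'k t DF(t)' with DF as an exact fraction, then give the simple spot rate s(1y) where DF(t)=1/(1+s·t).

step 1 [1y] bond c/1=1/20: DF=(51177/50000 − 1/20·(0))/(1+1/20) = 2437/2500 ≈ 0.974800
step 2 [2y] bond c/1=7/200: DF=(1015919/1000000 − 7/200·(0.974800))/(1+7/200) = 4743/5000 ≈ 0.948600

1 1 2437/2500
2 2 4743/5000
s(1y) = (1/(2437/2500) − 1)/(1) = 63/2437 ≈ 2.5851%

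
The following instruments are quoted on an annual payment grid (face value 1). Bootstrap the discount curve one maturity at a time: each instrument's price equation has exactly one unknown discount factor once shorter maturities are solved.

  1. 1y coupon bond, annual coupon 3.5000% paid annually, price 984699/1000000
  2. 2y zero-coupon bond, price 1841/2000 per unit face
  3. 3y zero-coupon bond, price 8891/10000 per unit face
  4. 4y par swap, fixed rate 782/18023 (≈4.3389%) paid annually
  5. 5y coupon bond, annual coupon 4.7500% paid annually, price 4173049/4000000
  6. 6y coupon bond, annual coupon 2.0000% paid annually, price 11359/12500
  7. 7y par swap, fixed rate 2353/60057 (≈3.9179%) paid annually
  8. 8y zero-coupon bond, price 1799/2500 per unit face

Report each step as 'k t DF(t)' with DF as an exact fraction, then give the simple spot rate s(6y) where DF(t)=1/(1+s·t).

1 1 4757/5000
2 2 1841/2000
3 3 8891/10000
4 4 2109/2500
5 5 333/400
6 6 8039/10000
7 7 7647/10000
8 8 1799/2500
s(6y) = (1/(8039/10000) − 1)/(6) = 1961/48234 ≈ 4.0656%

step 1 [1y] bond c/1=7/200: DF=(984699/1000000 − 7/200·(0))/(1+7/200) = 4757/5000 ≈ 0.951400
step 2 [2y] zero: DF = P = 1841/2000 ≈ 0.920500
step 3 [3y] zero: DF = P = 8891/10000 ≈ 0.889100
step 4 [4y] swap r/1=782/18023: DF=(1 − 782/18023·(0.951400+0.920500+0.889100))/(1+782/18023) = 2109/2500 ≈ 0.843600
step 5 [5y] bond c/1=19/400: DF=(4173049/4000000 − 19/400·(0.951400+0.920500+0.889100+0.843600))/(1+19/400) = 333/400 ≈ 0.832500
step 6 [6y] bond c/1=1/50: DF=(11359/12500 − 1/50·(0.951400+0.920500+0.889100+0.843600+0.832500))/(1+1/50) = 8039/10000 ≈ 0.803900
step 7 [7y] swap r/1=2353/60057: DF=(1 − 2353/60057·(0.951400+0.920500+0.889100+0.843600+0.832500+0.803900))/(1+2353/60057) = 7647/10000 ≈ 0.764700
step 8 [8y] zero: DF = P = 1799/2500 ≈ 0.719600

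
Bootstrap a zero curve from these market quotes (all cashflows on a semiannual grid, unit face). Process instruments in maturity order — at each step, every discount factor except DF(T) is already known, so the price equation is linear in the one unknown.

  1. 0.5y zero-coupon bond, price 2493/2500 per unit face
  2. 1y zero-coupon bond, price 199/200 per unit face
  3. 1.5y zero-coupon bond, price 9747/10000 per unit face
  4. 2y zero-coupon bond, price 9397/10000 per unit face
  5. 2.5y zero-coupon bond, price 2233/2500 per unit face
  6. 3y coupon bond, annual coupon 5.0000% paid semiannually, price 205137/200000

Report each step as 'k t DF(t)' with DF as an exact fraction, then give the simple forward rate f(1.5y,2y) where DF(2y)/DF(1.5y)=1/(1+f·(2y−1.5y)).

step 1 [0.5y] zero: DF = P = 2493/2500 ≈ 0.997200
step 2 [1y] zero: DF = P = 199/200 ≈ 0.995000
step 3 [1.5y] zero: DF = P = 9747/10000 ≈ 0.974700
step 4 [2y] zero: DF = P = 9397/10000 ≈ 0.939700
step 5 [2.5y] zero: DF = P = 2233/2500 ≈ 0.893200
step 6 [3y] bond c/2=1/40: DF=(205137/200000 − 1/40·(0.997200+0.995000+0.974700+0.939700+0.893200))/(1+1/40) = 2209/2500 ≈ 0.883600

1 1/2 2493/2500
2 1 199/200
3 3/2 9747/10000
4 2 9397/10000
5 5/2 2233/2500
6 3 2209/2500
f(1.5y,2y) = ((9747/10000)/(9397/10000) − 1)/(1/2) = 700/9397 ≈ 7.4492%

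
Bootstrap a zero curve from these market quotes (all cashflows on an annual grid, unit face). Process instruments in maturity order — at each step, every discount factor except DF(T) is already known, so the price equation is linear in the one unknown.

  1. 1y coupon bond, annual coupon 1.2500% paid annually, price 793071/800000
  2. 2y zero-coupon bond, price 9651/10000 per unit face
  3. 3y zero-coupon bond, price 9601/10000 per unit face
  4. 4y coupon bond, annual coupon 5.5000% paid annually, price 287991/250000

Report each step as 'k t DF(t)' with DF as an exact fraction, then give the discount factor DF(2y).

1 1 9791/10000
2 2 9651/10000
3 3 9601/10000
4 4 1881/2000
DF(2y) = 9651/10000 ≈ 0.965100

step 1 [1y] bond c/1=1/80: DF=(793071/800000 − 1/80·(0))/(1+1/80) = 9791/10000 ≈ 0.979100
step 2 [2y] zero: DF = P = 9651/10000 ≈ 0.965100
step 3 [3y] zero: DF = P = 9601/10000 ≈ 0.960100
step 4 [4y] bond c/1=11/200: DF=(287991/250000 − 11/200·(0.979100+0.965100+0.960100))/(1+11/200) = 1881/2000 ≈ 0.940500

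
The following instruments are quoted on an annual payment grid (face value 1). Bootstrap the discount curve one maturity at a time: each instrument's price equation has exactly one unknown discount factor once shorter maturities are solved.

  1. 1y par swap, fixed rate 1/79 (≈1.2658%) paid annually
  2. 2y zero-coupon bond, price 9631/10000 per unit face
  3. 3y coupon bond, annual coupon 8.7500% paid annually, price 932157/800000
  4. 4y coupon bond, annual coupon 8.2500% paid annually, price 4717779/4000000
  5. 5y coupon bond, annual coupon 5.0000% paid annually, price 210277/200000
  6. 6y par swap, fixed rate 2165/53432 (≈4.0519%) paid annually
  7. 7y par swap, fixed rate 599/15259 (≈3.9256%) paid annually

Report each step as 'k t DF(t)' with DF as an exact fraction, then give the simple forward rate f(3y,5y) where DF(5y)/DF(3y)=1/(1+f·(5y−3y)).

step 1 [1y] swap r/1=1/79: DF=(1 − 1/79·(0))/(1+1/79) = 79/80 ≈ 0.987500
step 2 [2y] zero: DF = P = 9631/10000 ≈ 0.963100
step 3 [3y] bond c/1=7/80: DF=(932157/800000 − 7/80·(0.987500+0.963100))/(1+7/80) = 1829/2000 ≈ 0.914500
step 4 [4y] bond c/1=33/400: DF=(4717779/4000000 − 33/400·(0.987500+0.963100+0.914500))/(1+33/400) = 1089/1250 ≈ 0.871200
step 5 [5y] bond c/1=1/20: DF=(210277/200000 − 1/20·(0.987500+0.963100+0.914500+0.871200))/(1+1/20) = 4117/5000 ≈ 0.823400
step 6 [6y] swap r/1=2165/53432: DF=(1 − 2165/53432·(0.987500+0.963100+0.914500+0.871200+0.823400))/(1+2165/53432) = 1567/2000 ≈ 0.783500
step 7 [7y] swap r/1=599/15259: DF=(1 − 599/15259·(0.987500+0.963100+0.914500+0.871200+0.823400+0.783500))/(1+599/15259) = 1901/2500 ≈ 0.760400

1 1 79/80
2 2 9631/10000
3 3 1829/2000
4 4 1089/1250
5 5 4117/5000
6 6 1567/2000
7 7 1901/2500
f(3y,5y) = ((1829/2000)/(4117/5000) − 1)/(2) = 911/16468 ≈ 5.5319%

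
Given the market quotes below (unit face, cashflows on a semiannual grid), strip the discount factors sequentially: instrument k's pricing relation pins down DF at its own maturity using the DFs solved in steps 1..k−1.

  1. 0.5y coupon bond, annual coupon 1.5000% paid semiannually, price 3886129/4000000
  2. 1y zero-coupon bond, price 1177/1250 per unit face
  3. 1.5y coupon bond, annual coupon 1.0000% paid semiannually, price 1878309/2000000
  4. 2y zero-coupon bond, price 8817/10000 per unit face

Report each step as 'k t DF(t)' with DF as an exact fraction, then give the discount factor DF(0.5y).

step 1 [0.5y] bond c/2=3/400: DF=(3886129/4000000 − 3/400·(0))/(1+3/400) = 9643/10000 ≈ 0.964300
step 2 [1y] zero: DF = P = 1177/1250 ≈ 0.941600
step 3 [1.5y] bond c/2=1/200: DF=(1878309/2000000 − 1/200·(0.964300+0.941600))/(1+1/200) = 37/40 ≈ 0.925000
step 4 [2y] zero: DF = P = 8817/10000 ≈ 0.881700

1 1/2 9643/10000
2 1 1177/1250
3 3/2 37/40
4 2 8817/10000
DF(0.5y) = 9643/10000 ≈ 0.964300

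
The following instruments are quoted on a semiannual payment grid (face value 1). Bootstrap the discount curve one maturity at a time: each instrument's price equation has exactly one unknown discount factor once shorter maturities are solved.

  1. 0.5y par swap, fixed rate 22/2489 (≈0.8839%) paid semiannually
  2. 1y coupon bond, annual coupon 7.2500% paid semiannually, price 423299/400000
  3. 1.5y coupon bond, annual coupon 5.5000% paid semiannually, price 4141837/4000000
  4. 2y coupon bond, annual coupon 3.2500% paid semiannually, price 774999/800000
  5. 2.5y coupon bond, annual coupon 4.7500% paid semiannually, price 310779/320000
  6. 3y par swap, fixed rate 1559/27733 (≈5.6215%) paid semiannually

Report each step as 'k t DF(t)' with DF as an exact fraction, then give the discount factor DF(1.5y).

step 1 [0.5y] swap r/2=11/2489: DF=(1 − 11/2489·(0))/(1+11/2489) = 2489/2500 ≈ 0.995600
step 2 [1y] bond c/2=29/800: DF=(423299/400000 − 29/800·(0.995600))/(1+29/800) = 1233/1250 ≈ 0.986400
step 3 [1.5y] bond c/2=11/400: DF=(4141837/4000000 − 11/400·(0.995600+0.986400))/(1+11/400) = 9547/10000 ≈ 0.954700
step 4 [2y] bond c/2=13/800: DF=(774999/800000 − 13/800·(0.995600+0.986400+0.954700))/(1+13/800) = 9063/10000 ≈ 0.906300
step 5 [2.5y] bond c/2=19/800: DF=(310779/320000 − 19/800·(0.995600+0.986400+0.954700+0.906300))/(1+19/800) = 1719/2000 ≈ 0.859500
step 6 [3y] swap r/2=1559/55466: DF=(1 − 1559/55466·(0.995600+0.986400+0.954700+0.906300+0.859500))/(1+1559/55466) = 8441/10000 ≈ 0.844100

1 1/2 2489/2500
2 1 1233/1250
3 3/2 9547/10000
4 2 9063/10000
5 5/2 1719/2000
6 3 8441/10000
DF(1.5y) = 9547/10000 ≈ 0.954700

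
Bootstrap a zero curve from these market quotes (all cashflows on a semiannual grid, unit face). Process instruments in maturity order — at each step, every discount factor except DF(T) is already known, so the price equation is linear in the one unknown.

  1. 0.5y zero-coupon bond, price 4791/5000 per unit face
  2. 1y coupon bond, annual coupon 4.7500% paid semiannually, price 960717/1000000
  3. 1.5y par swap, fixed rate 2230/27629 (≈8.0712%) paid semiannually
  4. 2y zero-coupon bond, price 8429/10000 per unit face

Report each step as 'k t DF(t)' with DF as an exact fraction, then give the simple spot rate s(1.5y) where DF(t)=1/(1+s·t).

step 1 [0.5y] zero: DF = P = 4791/5000 ≈ 0.958200
step 2 [1y] bond c/2=19/800: DF=(960717/1000000 − 19/800·(0.958200))/(1+19/800) = 4581/5000 ≈ 0.916200
step 3 [1.5y] swap r/2=1115/27629: DF=(1 − 1115/27629·(0.958200+0.916200))/(1+1115/27629) = 1777/2000 ≈ 0.888500
step 4 [2y] zero: DF = P = 8429/10000 ≈ 0.842900

1 1/2 4791/5000
2 1 4581/5000
3 3/2 1777/2000
4 2 8429/10000
s(1.5y) = (1/(1777/2000) − 1)/(3/2) = 446/5331 ≈ 8.3662%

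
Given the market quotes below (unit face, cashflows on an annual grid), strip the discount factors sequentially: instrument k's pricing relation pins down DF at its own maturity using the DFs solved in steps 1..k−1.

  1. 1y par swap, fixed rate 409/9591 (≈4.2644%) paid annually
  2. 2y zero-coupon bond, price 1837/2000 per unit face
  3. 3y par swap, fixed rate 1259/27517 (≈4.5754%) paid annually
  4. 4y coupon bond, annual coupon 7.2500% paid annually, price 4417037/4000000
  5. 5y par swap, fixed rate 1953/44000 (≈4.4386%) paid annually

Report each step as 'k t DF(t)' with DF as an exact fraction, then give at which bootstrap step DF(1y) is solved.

1 1 9591/10000
2 2 1837/2000
3 3 8741/10000
4 4 2109/2500
5 5 8047/10000
DF(1y) is solved at step 1

step 1 [1y] swap r/1=409/9591: DF=(1 − 409/9591·(0))/(1+409/9591) = 9591/10000 ≈ 0.959100
step 2 [2y] zero: DF = P = 1837/2000 ≈ 0.918500
step 3 [3y] swap r/1=1259/27517: DF=(1 − 1259/27517·(0.959100+0.918500))/(1+1259/27517) = 8741/10000 ≈ 0.874100
step 4 [4y] bond c/1=29/400: DF=(4417037/4000000 − 29/400·(0.959100+0.918500+0.874100))/(1+29/400) = 2109/2500 ≈ 0.843600
step 5 [5y] swap r/1=1953/44000: DF=(1 − 1953/44000·(0.959100+0.918500+0.874100+0.843600))/(1+1953/44000) = 8047/10000 ≈ 0.804700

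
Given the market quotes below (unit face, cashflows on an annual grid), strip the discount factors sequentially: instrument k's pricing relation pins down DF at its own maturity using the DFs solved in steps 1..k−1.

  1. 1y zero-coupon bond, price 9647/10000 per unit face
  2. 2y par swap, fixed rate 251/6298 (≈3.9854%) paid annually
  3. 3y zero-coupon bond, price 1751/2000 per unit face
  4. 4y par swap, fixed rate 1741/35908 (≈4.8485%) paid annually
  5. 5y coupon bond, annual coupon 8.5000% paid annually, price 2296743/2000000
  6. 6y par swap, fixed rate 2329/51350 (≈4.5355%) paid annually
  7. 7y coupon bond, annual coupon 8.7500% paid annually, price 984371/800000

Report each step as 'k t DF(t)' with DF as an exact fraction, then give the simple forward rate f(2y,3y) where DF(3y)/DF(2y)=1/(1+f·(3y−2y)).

1 1 9647/10000
2 2 9247/10000
3 3 1751/2000
4 4 8259/10000
5 5 7771/10000
6 6 7671/10000
7 7 7183/10000
f(2y,3y) = ((9247/10000)/(1751/2000) − 1)/(1) = 492/8755 ≈ 5.6196%

step 1 [1y] zero: DF = P = 9647/10000 ≈ 0.964700
step 2 [2y] swap r/1=251/6298: DF=(1 − 251/6298·(0.964700))/(1+251/6298) = 9247/10000 ≈ 0.924700
step 3 [3y] zero: DF = P = 1751/2000 ≈ 0.875500
step 4 [4y] swap r/1=1741/35908: DF=(1 − 1741/35908·(0.964700+0.924700+0.875500))/(1+1741/35908) = 8259/10000 ≈ 0.825900
step 5 [5y] bond c/1=17/200: DF=(2296743/2000000 − 17/200·(0.964700+0.924700+0.875500+0.825900))/(1+17/200) = 7771/10000 ≈ 0.777100
step 6 [6y] swap r/1=2329/51350: DF=(1 − 2329/51350·(0.964700+0.924700+0.875500+0.825900+0.777100))/(1+2329/51350) = 7671/10000 ≈ 0.767100
step 7 [7y] bond c/1=7/80: DF=(984371/800000 − 7/80·(0.964700+0.924700+0.875500+0.825900+0.777100+0.767100))/(1+7/80) = 7183/10000 ≈ 0.718300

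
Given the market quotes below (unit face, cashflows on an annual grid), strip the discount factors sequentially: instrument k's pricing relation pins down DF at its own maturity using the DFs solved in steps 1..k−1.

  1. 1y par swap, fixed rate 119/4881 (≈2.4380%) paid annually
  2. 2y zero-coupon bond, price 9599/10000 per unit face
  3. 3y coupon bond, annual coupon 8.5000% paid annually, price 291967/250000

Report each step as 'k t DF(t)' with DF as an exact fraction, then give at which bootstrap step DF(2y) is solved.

step 1 [1y] swap r/1=119/4881: DF=(1 − 119/4881·(0))/(1+119/4881) = 4881/5000 ≈ 0.976200
step 2 [2y] zero: DF = P = 9599/10000 ≈ 0.959900
step 3 [3y] bond c/1=17/200: DF=(291967/250000 − 17/200·(0.976200+0.959900))/(1+17/200) = 9247/10000 ≈ 0.924700

1 1 4881/5000
2 2 9599/10000
3 3 9247/10000
DF(2y) is solved at step 2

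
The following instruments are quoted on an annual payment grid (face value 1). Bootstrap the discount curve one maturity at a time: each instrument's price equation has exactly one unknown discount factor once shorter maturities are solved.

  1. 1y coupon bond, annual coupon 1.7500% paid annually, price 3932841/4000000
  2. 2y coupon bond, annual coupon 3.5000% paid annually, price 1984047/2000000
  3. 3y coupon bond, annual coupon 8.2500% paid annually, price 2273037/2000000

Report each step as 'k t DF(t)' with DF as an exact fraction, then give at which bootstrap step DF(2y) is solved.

1 1 9663/10000
2 2 4629/5000
3 3 9057/10000
DF(2y) is solved at step 2

step 1 [1y] bond c/1=7/400: DF=(3932841/4000000 − 7/400·(0))/(1+7/400) = 9663/10000 ≈ 0.966300
step 2 [2y] bond c/1=7/200: DF=(1984047/2000000 − 7/200·(0.966300))/(1+7/200) = 4629/5000 ≈ 0.925800
step 3 [3y] bond c/1=33/400: DF=(2273037/2000000 − 33/400·(0.966300+0.925800))/(1+33/400) = 9057/10000 ≈ 0.905700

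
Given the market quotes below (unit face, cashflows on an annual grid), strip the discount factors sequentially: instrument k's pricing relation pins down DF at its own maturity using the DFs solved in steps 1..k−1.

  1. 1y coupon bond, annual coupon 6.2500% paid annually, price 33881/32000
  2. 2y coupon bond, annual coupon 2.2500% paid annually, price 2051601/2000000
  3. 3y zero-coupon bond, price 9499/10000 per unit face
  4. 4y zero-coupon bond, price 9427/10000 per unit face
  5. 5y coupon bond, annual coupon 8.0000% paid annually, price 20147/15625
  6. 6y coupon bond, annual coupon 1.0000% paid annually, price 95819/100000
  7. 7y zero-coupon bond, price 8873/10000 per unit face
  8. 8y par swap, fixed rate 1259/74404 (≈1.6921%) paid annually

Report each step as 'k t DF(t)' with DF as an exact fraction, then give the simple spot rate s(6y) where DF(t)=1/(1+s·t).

1 1 1993/2000
2 2 9813/10000
3 3 9499/10000
4 4 9427/10000
5 5 567/625
6 6 4507/5000
7 7 8873/10000
8 8 8741/10000
s(6y) = (1/(4507/5000) − 1)/(6) = 493/27042 ≈ 1.8231%

step 1 [1y] bond c/1=1/16: DF=(33881/32000 − 1/16·(0))/(1+1/16) = 1993/2000 ≈ 0.996500
step 2 [2y] bond c/1=9/400: DF=(2051601/2000000 − 9/400·(0.996500))/(1+9/400) = 9813/10000 ≈ 0.981300
step 3 [3y] zero: DF = P = 9499/10000 ≈ 0.949900
step 4 [4y] zero: DF = P = 9427/10000 ≈ 0.942700
step 5 [5y] bond c/1=2/25: DF=(20147/15625 − 2/25·(0.996500+0.981300+0.949900+0.942700))/(1+2/25) = 567/625 ≈ 0.907200
step 6 [6y] bond c/1=1/100: DF=(95819/100000 − 1/100·(0.996500+0.981300+0.949900+0.942700+0.907200))/(1+1/100) = 4507/5000 ≈ 0.901400
step 7 [7y] zero: DF = P = 8873/10000 ≈ 0.887300
step 8 [8y] swap r/1=1259/74404: DF=(1 − 1259/74404·(0.996500+0.981300+0.949900+0.942700+0.907200+0.901400+0.887300))/(1+1259/74404) = 8741/10000 ≈ 0.874100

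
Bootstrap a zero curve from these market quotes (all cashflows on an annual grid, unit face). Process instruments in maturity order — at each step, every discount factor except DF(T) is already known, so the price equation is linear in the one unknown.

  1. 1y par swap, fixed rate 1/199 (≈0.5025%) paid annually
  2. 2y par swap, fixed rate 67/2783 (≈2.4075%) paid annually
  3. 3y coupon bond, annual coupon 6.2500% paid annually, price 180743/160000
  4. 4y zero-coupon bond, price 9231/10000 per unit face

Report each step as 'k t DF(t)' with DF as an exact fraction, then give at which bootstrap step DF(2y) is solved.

step 1 [1y] swap r/1=1/199: DF=(1 − 1/199·(0))/(1+1/199) = 199/200 ≈ 0.995000
step 2 [2y] swap r/1=67/2783: DF=(1 − 67/2783·(0.995000))/(1+67/2783) = 9531/10000 ≈ 0.953100
step 3 [3y] bond c/1=1/16: DF=(180743/160000 − 1/16·(0.995000+0.953100))/(1+1/16) = 4743/5000 ≈ 0.948600
step 4 [4y] zero: DF = P = 9231/10000 ≈ 0.923100

1 1 199/200
2 2 9531/10000
3 3 4743/5000
4 4 9231/10000
DF(2y) is solved at step 2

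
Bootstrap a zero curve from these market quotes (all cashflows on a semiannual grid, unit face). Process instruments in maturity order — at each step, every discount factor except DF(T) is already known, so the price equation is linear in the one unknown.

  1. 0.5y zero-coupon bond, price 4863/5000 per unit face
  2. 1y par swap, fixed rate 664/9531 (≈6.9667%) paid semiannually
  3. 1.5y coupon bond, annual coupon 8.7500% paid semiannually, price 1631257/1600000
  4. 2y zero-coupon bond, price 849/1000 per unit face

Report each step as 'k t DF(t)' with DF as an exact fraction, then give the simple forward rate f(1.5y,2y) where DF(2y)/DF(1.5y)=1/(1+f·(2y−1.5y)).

1 1/2 4863/5000
2 1 1167/1250
3 3/2 8969/10000
4 2 849/1000
f(1.5y,2y) = ((8969/10000)/(849/1000) − 1)/(1/2) = 479/4245 ≈ 11.2839%

step 1 [0.5y] zero: DF = P = 4863/5000 ≈ 0.972600
step 2 [1y] swap r/2=332/9531: DF=(1 − 332/9531·(0.972600))/(1+332/9531) = 1167/1250 ≈ 0.933600
step 3 [1.5y] bond c/2=7/160: DF=(1631257/1600000 − 7/160·(0.972600+0.933600))/(1+7/160) = 8969/10000 ≈ 0.896900
step 4 [2y] zero: DF = P = 849/1000 ≈ 0.849000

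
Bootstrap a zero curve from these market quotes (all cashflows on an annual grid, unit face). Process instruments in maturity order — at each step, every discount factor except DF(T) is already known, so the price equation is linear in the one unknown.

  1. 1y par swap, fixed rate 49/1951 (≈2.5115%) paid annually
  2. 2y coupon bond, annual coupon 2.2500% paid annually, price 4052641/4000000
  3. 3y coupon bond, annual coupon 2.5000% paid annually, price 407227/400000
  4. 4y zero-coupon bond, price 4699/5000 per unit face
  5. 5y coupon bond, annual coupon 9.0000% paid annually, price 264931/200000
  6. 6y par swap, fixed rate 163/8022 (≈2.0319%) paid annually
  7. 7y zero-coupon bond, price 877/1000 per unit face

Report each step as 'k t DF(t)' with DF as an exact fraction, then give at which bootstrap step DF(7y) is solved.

step 1 [1y] swap r/1=49/1951: DF=(1 − 49/1951·(0))/(1+49/1951) = 1951/2000 ≈ 0.975500
step 2 [2y] bond c/1=9/400: DF=(4052641/4000000 − 9/400·(0.975500))/(1+9/400) = 4847/5000 ≈ 0.969400
step 3 [3y] bond c/1=1/40: DF=(407227/400000 − 1/40·(0.975500+0.969400))/(1+1/40) = 4729/5000 ≈ 0.945800
step 4 [4y] zero: DF = P = 4699/5000 ≈ 0.939800
step 5 [5y] bond c/1=9/100: DF=(264931/200000 − 9/100·(0.975500+0.969400+0.945800+0.939800))/(1+9/100) = 899/1000 ≈ 0.899000
step 6 [6y] swap r/1=163/8022: DF=(1 − 163/8022·(0.975500+0.969400+0.945800+0.939800+0.899000))/(1+163/8022) = 8859/10000 ≈ 0.885900
step 7 [7y] zero: DF = P = 877/1000 ≈ 0.877000

1 1 1951/2000
2 2 4847/5000
3 3 4729/5000
4 4 4699/5000
5 5 899/1000
6 6 8859/10000
7 7 877/1000
DF(7y) is solved at step 7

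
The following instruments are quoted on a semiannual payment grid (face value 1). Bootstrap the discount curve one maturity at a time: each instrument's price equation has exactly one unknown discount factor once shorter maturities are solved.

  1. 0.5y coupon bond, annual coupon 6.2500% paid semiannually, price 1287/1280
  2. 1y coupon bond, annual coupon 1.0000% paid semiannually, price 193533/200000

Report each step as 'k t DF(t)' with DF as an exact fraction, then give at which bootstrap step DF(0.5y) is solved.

1 1/2 39/40
2 1 479/500
DF(0.5y) is solved at step 1

step 1 [0.5y] bond c/2=1/32: DF=(1287/1280 − 1/32·(0))/(1+1/32) = 39/40 ≈ 0.975000
step 2 [1y] bond c/2=1/200: DF=(193533/200000 − 1/200·(0.975000))/(1+1/200) = 479/500 ≈ 0.958000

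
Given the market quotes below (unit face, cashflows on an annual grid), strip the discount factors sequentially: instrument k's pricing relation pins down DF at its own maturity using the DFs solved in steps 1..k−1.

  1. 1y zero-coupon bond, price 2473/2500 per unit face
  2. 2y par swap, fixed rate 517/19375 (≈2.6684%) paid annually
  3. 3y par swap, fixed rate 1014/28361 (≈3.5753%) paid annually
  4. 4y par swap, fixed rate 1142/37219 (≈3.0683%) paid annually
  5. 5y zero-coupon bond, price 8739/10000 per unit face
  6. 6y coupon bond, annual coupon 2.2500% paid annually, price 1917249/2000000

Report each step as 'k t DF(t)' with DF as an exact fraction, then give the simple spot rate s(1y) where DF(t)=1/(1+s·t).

step 1 [1y] zero: DF = P = 2473/2500 ≈ 0.989200
step 2 [2y] swap r/1=517/19375: DF=(1 − 517/19375·(0.989200))/(1+517/19375) = 9483/10000 ≈ 0.948300
step 3 [3y] swap r/1=1014/28361: DF=(1 − 1014/28361·(0.989200+0.948300))/(1+1014/28361) = 4493/5000 ≈ 0.898600
step 4 [4y] swap r/1=1142/37219: DF=(1 − 1142/37219·(0.989200+0.948300+0.898600))/(1+1142/37219) = 4429/5000 ≈ 0.885800
step 5 [5y] zero: DF = P = 8739/10000 ≈ 0.873900
step 6 [6y] bond c/1=9/400: DF=(1917249/2000000 − 9/400·(0.989200+0.948300+0.898600+0.885800+0.873900))/(1+9/400) = 2091/2500 ≈ 0.836400

1 1 2473/2500
2 2 9483/10000
3 3 4493/5000
4 4 4429/5000
5 5 8739/10000
6 6 2091/2500
s(1y) = (1/(2473/2500) − 1)/(1) = 27/2473 ≈ 1.0918%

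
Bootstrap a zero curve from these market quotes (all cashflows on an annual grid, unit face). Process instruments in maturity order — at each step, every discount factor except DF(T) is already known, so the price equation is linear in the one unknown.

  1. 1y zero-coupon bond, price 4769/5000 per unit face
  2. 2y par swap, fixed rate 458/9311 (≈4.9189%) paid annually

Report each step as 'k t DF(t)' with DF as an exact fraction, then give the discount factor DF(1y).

1 1 4769/5000
2 2 2271/2500
DF(1y) = 4769/5000 ≈ 0.953800

step 1 [1y] zero: DF = P = 4769/5000 ≈ 0.953800
step 2 [2y] swap r/1=458/9311: DF=(1 − 458/9311·(0.953800))/(1+458/9311) = 2271/2500 ≈ 0.908400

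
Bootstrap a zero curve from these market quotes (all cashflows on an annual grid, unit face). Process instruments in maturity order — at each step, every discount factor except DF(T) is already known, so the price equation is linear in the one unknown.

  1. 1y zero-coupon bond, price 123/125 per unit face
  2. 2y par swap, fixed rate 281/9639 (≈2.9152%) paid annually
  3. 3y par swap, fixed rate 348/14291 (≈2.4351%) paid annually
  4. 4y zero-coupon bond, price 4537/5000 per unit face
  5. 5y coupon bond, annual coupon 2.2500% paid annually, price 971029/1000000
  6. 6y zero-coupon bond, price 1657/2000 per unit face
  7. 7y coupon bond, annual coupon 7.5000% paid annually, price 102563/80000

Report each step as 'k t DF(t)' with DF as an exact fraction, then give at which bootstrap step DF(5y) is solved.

1 1 123/125
2 2 4719/5000
3 3 1163/1250
4 4 4537/5000
5 5 2167/2500
6 6 1657/2000
7 7 2029/2500
DF(5y) is solved at step 5

step 1 [1y] zero: DF = P = 123/125 ≈ 0.984000
step 2 [2y] swap r/1=281/9639: DF=(1 − 281/9639·(0.984000))/(1+281/9639) = 4719/5000 ≈ 0.943800
step 3 [3y] swap r/1=348/14291: DF=(1 − 348/14291·(0.984000+0.943800))/(1+348/14291) = 1163/1250 ≈ 0.930400
step 4 [4y] zero: DF = P = 4537/5000 ≈ 0.907400
step 5 [5y] bond c/1=9/400: DF=(971029/1000000 − 9/400·(0.984000+0.943800+0.930400+0.907400))/(1+9/400) = 2167/2500 ≈ 0.866800
step 6 [6y] zero: DF = P = 1657/2000 ≈ 0.828500
step 7 [7y] bond c/1=3/40: DF=(102563/80000 − 3/40·(0.984000+0.943800+0.930400+0.907400+0.866800+0.828500))/(1+3/40) = 2029/2500 ≈ 0.811600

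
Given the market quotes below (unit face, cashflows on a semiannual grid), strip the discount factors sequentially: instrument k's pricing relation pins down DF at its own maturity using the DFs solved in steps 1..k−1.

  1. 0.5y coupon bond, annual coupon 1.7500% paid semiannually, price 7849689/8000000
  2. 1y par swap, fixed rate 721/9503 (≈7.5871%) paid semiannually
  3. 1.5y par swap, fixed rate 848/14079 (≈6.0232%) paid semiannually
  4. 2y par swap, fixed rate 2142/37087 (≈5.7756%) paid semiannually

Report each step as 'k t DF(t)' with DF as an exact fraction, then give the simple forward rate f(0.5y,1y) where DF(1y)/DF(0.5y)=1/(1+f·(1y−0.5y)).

step 1 [0.5y] bond c/2=7/800: DF=(7849689/8000000 − 7/800·(0))/(1+7/800) = 9727/10000 ≈ 0.972700
step 2 [1y] swap r/2=721/19006: DF=(1 − 721/19006·(0.972700))/(1+721/19006) = 9279/10000 ≈ 0.927900
step 3 [1.5y] swap r/2=424/14079: DF=(1 − 424/14079·(0.972700+0.927900))/(1+424/14079) = 572/625 ≈ 0.915200
step 4 [2y] swap r/2=1071/37087: DF=(1 − 1071/37087·(0.972700+0.927900+0.915200))/(1+1071/37087) = 8929/10000 ≈ 0.892900

1 1/2 9727/10000
2 1 9279/10000
3 3/2 572/625
4 2 8929/10000
f(0.5y,1y) = ((9727/10000)/(9279/10000) − 1)/(1/2) = 896/9279 ≈ 9.6562%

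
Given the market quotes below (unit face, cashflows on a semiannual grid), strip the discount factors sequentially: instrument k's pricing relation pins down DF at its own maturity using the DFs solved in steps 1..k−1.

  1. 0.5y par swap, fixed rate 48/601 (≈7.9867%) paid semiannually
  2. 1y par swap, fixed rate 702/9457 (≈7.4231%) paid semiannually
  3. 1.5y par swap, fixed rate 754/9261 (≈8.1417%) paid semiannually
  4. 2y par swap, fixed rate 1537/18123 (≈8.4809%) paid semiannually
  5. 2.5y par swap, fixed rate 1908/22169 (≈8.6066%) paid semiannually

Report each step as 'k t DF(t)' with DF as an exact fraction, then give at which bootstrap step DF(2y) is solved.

1 1/2 601/625
2 1 4649/5000
3 3/2 8869/10000
4 2 8463/10000
5 5/2 2023/2500
DF(2y) is solved at step 4

step 1 [0.5y] swap r/2=24/601: DF=(1 − 24/601·(0))/(1+24/601) = 601/625 ≈ 0.961600
step 2 [1y] swap r/2=351/9457: DF=(1 − 351/9457·(0.961600))/(1+351/9457) = 4649/5000 ≈ 0.929800
step 3 [1.5y] swap r/2=377/9261: DF=(1 − 377/9261·(0.961600+0.929800))/(1+377/9261) = 8869/10000 ≈ 0.886900
step 4 [2y] swap r/2=1537/36246: DF=(1 − 1537/36246·(0.961600+0.929800+0.886900))/(1+1537/36246) = 8463/10000 ≈ 0.846300
step 5 [2.5y] swap r/2=954/22169: DF=(1 − 954/22169·(0.961600+0.929800+0.886900+0.846300))/(1+954/22169) = 2023/2500 ≈ 0.809200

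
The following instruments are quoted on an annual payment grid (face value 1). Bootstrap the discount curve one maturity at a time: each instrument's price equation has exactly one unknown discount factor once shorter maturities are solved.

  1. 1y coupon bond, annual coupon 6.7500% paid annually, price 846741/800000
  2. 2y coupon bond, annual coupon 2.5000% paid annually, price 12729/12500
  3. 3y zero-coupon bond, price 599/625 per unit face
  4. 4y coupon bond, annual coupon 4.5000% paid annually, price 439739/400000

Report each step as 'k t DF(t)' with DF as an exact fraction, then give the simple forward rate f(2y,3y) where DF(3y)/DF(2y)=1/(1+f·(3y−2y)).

1 1 1983/2000
2 2 9693/10000
3 3 599/625
4 4 9263/10000
f(2y,3y) = ((9693/10000)/(599/625) − 1)/(1) = 109/9584 ≈ 1.1373%

step 1 [1y] bond c/1=27/400: DF=(846741/800000 − 27/400·(0))/(1+27/400) = 1983/2000 ≈ 0.991500
step 2 [2y] bond c/1=1/40: DF=(12729/12500 − 1/40·(0.991500))/(1+1/40) = 9693/10000 ≈ 0.969300
step 3 [3y] zero: DF = P = 599/625 ≈ 0.958400
step 4 [4y] bond c/1=9/200: DF=(439739/400000 − 9/200·(0.991500+0.969300+0.958400))/(1+9/200) = 9263/10000 ≈ 0.926300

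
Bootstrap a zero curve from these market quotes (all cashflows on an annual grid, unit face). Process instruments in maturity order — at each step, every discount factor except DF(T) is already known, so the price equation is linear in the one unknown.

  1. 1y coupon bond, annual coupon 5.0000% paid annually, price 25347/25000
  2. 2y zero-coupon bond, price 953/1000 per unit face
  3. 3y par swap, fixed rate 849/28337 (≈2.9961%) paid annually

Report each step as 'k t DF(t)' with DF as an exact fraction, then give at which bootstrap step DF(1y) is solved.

step 1 [1y] bond c/1=1/20: DF=(25347/25000 − 1/20·(0))/(1+1/20) = 1207/1250 ≈ 0.965600
step 2 [2y] zero: DF = P = 953/1000 ≈ 0.953000
step 3 [3y] swap r/1=849/28337: DF=(1 − 849/28337·(0.965600+0.953000))/(1+849/28337) = 9151/10000 ≈ 0.915100

1 1 1207/1250
2 2 953/1000
3 3 9151/10000
DF(1y) is solved at step 1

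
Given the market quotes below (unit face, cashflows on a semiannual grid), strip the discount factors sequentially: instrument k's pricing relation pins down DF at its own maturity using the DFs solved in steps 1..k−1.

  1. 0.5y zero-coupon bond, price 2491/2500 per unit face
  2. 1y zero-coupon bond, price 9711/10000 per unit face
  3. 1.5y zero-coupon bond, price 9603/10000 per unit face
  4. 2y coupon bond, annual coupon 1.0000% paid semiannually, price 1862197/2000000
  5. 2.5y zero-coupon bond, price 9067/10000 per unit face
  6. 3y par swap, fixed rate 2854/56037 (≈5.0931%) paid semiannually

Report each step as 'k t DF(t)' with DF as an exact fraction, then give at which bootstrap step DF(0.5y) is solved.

step 1 [0.5y] zero: DF = P = 2491/2500 ≈ 0.996400
step 2 [1y] zero: DF = P = 9711/10000 ≈ 0.971100
step 3 [1.5y] zero: DF = P = 9603/10000 ≈ 0.960300
step 4 [2y] bond c/2=1/200: DF=(1862197/2000000 − 1/200·(0.996400+0.971100+0.960300))/(1+1/200) = 9119/10000 ≈ 0.911900
step 5 [2.5y] zero: DF = P = 9067/10000 ≈ 0.906700
step 6 [3y] swap r/2=1427/56037: DF=(1 − 1427/56037·(0.996400+0.971100+0.960300+0.911900+0.906700))/(1+1427/56037) = 8573/10000 ≈ 0.857300

1 1/2 2491/2500
2 1 9711/10000
3 3/2 9603/10000
4 2 9119/10000
5 5/2 9067/10000
6 3 8573/10000
DF(0.5y) is solved at step 1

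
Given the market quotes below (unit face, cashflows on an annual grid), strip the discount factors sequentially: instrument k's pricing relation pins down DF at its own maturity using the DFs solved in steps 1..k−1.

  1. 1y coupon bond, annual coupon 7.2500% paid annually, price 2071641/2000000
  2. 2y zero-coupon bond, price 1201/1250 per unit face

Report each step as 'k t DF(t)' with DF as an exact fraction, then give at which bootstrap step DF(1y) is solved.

1 1 4829/5000
2 2 1201/1250
DF(1y) is solved at step 1

step 1 [1y] bond c/1=29/400: DF=(2071641/2000000 − 29/400·(0))/(1+29/400) = 4829/5000 ≈ 0.965800
step 2 [2y] zero: DF = P = 1201/1250 ≈ 0.960800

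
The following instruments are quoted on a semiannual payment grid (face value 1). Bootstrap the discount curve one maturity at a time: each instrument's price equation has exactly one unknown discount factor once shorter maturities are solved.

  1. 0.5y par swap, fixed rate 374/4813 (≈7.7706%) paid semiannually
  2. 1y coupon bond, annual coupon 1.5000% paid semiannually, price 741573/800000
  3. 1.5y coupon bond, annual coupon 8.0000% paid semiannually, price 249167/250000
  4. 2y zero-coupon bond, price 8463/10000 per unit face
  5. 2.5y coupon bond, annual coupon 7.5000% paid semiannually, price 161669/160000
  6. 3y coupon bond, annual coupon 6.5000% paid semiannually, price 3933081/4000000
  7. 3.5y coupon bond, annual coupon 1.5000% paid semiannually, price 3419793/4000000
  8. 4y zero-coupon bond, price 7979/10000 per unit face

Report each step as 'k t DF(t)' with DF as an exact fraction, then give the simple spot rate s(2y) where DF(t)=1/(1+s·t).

1 1/2 4813/5000
2 1 9129/10000
3 3/2 4431/5000
4 2 8463/10000
5 5/2 1687/2000
6 3 4061/5000
7 7/2 4047/5000
8 4 7979/10000
s(2y) = (1/(8463/10000) − 1)/(2) = 1537/16926 ≈ 9.0807%

step 1 [0.5y] swap r/2=187/4813: DF=(1 − 187/4813·(0))/(1+187/4813) = 4813/5000 ≈ 0.962600
step 2 [1y] bond c/2=3/400: DF=(741573/800000 − 3/400·(0.962600))/(1+3/400) = 9129/10000 ≈ 0.912900
step 3 [1.5y] bond c/2=1/25: DF=(249167/250000 − 1/25·(0.962600+0.912900))/(1+1/25) = 4431/5000 ≈ 0.886200
step 4 [2y] zero: DF = P = 8463/10000 ≈ 0.846300
step 5 [2.5y] bond c/2=3/80: DF=(161669/160000 − 3/80·(0.962600+0.912900+0.886200+0.846300))/(1+3/80) = 1687/2000 ≈ 0.843500
step 6 [3y] bond c/2=13/400: DF=(3933081/4000000 − 13/400·(0.962600+0.912900+0.886200+0.846300+0.843500))/(1+13/400) = 4061/5000 ≈ 0.812200
step 7 [3.5y] bond c/2=3/400: DF=(3419793/4000000 − 3/400·(0.962600+0.912900+0.886200+0.846300+0.843500+0.812200))/(1+3/400) = 4047/5000 ≈ 0.809400
step 8 [4y] zero: DF = P = 7979/10000 ≈ 0.797900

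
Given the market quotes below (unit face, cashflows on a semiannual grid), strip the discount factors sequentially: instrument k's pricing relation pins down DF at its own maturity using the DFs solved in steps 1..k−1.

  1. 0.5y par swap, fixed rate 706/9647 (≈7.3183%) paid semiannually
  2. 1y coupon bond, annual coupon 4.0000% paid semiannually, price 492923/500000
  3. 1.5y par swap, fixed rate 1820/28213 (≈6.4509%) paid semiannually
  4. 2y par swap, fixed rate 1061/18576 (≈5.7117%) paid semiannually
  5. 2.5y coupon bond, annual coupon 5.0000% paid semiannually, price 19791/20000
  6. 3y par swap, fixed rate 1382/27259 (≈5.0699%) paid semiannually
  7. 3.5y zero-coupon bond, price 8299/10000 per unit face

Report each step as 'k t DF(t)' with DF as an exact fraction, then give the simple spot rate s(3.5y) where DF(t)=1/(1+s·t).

1 1/2 9647/10000
2 1 2369/2500
3 3/2 909/1000
4 2 8939/10000
5 5/2 2187/2500
6 3 4309/5000
7 7/2 8299/10000
s(3.5y) = (1/(8299/10000) − 1)/(7/2) = 486/8299 ≈ 5.8561%

step 1 [0.5y] swap r/2=353/9647: DF=(1 − 353/9647·(0))/(1+353/9647) = 9647/10000 ≈ 0.964700
step 2 [1y] bond c/2=1/50: DF=(492923/500000 − 1/50·(0.964700))/(1+1/50) = 2369/2500 ≈ 0.947600
step 3 [1.5y] swap r/2=910/28213: DF=(1 − 910/28213·(0.964700+0.947600))/(1+910/28213) = 909/1000 ≈ 0.909000
step 4 [2y] swap r/2=1061/37152: DF=(1 − 1061/37152·(0.964700+0.947600+0.909000))/(1+1061/37152) = 8939/10000 ≈ 0.893900
step 5 [2.5y] bond c/2=1/40: DF=(19791/20000 − 1/40·(0.964700+0.947600+0.909000+0.893900))/(1+1/40) = 2187/2500 ≈ 0.874800
step 6 [3y] swap r/2=691/27259: DF=(1 − 691/27259·(0.964700+0.947600+0.909000+0.893900+0.874800))/(1+691/27259) = 4309/5000 ≈ 0.861800
step 7 [3.5y] zero: DF = P = 8299/10000 ≈ 0.829900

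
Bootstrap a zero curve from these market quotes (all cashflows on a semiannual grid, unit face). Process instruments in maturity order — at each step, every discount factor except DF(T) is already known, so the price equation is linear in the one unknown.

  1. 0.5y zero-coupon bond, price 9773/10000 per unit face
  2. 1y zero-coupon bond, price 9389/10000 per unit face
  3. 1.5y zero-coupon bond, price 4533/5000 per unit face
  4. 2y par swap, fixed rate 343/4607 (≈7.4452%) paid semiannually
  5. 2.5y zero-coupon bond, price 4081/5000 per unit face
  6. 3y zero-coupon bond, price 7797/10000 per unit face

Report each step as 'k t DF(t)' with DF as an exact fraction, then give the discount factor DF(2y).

step 1 [0.5y] zero: DF = P = 9773/10000 ≈ 0.977300
step 2 [1y] zero: DF = P = 9389/10000 ≈ 0.938900
step 3 [1.5y] zero: DF = P = 4533/5000 ≈ 0.906600
step 4 [2y] swap r/2=343/9214: DF=(1 − 343/9214·(0.977300+0.938900+0.906600))/(1+343/9214) = 2157/2500 ≈ 0.862800
step 5 [2.5y] zero: DF = P = 4081/5000 ≈ 0.816200
step 6 [3y] zero: DF = P = 7797/10000 ≈ 0.779700

1 1/2 9773/10000
2 1 9389/10000
3 3/2 4533/5000
4 2 2157/2500
5 5/2 4081/5000
6 3 7797/10000
DF(2y) = 2157/2500 ≈ 0.862800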